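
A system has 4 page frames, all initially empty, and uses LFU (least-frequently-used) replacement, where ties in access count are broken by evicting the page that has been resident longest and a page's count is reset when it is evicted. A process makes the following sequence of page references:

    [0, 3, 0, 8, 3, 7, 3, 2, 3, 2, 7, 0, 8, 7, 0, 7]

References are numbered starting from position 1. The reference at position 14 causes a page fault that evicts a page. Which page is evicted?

pos 1: 0 → fault, frames (0)
pos 2: 3 → fault, frames (0 3)
pos 3: 0 → hit
pos 4: 8 → fault, frames (0 3 8)
pos 5: 3 → hit
pos 6: 7 → fault, frames (0 3 8 7)
pos 7: 3 → hit
pos 8: 2 → fault, evict 8, frames (0 3 7 2)
pos 9: 3 → hit
pos 10: 2 → hit
pos 11: 7 → hit
pos 12: 0 → hit
pos 13: 8 → fault, evict 7, frames (0 3 2 8)
pos 14: 7 → fault, evict 8, frames (0 3 2 7)
At position 14, page 8 is evicted.

8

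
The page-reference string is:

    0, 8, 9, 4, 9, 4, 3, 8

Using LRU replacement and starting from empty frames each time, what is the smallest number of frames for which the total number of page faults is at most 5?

4

f=1: 8 faults
f=2: 6 faults
f=3: 6 faults
f=4: 5 faults
f=5: 5 faults
Smallest f with faults ≤ 5 is 4.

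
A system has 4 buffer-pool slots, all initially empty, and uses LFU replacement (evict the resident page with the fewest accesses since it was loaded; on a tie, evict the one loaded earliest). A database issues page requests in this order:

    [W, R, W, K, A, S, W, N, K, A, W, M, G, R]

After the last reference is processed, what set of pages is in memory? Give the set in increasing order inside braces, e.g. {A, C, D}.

W -> fault, frames (W)
R -> fault, frames (W R)
W -> hit
K -> fault, frames (W R K)
A -> fault, frames (W R K A)
S -> fault, evict R, frames (W K A S)
W -> hit
N -> fault, evict K, frames (W A S N)
K -> fault, evict A, frames (W S N K)
A -> fault, evict S, frames (W N K A)
W -> hit
M -> fault, evict N, frames (W K A M)
G -> fault, evict K, frames (W A M G)
R -> fault, evict A, frames (W M G R)

{G, M, R, W}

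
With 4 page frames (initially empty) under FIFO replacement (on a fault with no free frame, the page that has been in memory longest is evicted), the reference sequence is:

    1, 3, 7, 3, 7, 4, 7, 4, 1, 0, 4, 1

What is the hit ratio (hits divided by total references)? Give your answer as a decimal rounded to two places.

0.50

1: miss, frames [1]
3: miss, frames [1, 3]
7: miss, frames [1, 3, 7]
3: hit
7: hit
4: miss, frames [1, 3, 7, 4]
7: hit
4: hit
1: hit
0: miss, evict 1, frames [3, 7, 4, 0]
4: hit
1: miss, evict 3, frames [7, 4, 0, 1]
Hits: 6 of 12 references → 6/12 = 0.5000.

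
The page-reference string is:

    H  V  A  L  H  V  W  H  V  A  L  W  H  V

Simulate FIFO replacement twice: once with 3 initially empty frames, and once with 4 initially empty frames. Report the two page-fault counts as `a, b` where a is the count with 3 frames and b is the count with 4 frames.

3 frames: F F F F F F F . . F F . F F → 11 faults.
4 frames: F F F F . . F F F F F F F F → 12 faults.
12 > 11: adding a frame increased faults — Belady's anomaly.

11, 12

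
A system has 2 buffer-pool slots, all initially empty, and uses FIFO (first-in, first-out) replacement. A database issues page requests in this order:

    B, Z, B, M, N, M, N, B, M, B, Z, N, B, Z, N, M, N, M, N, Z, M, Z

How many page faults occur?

B → miss, frames {B}
Z → miss, frames {B,Z}
B → hit
M → miss, evict B, frames {Z,M}
N → miss, evict Z, frames {M,N}
M → hit
N → hit
B → miss, evict M, frames {N,B}
M → miss, evict N, frames {B,M}
B → hit
Z → miss, evict B, frames {M,Z}
N → miss, evict M, frames {Z,N}
B → miss, evict Z, frames {N,B}
Z → miss, evict N, frames {B,Z}
N → miss, evict B, frames {Z,N}
M → miss, evict Z, frames {N,M}
N → hit
M → hit
N → hit
Z → miss, evict N, frames {M,Z}
M → hit
Z → hit
Page faults: 13.

13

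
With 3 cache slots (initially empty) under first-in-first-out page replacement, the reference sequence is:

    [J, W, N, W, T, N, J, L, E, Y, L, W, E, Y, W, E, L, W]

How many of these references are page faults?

J → miss, frames [J]
W → miss, frames [J, W]
N → miss, frames [J, W, N]
W → hit
T → miss, evict J, frames [W, N, T]
N → hit
J → miss, evict W, frames [N, T, J]
L → miss, evict N, frames [T, J, L]
E → miss, evict T, frames [J, L, E]
Y → miss, evict J, frames [L, E, Y]
L → hit
W → miss, evict L, frames [E, Y, W]
E → hit
Y → hit
W → hit
E → hit
L → miss, evict E, frames [Y, W, L]
W → hit
Page faults: 10.

10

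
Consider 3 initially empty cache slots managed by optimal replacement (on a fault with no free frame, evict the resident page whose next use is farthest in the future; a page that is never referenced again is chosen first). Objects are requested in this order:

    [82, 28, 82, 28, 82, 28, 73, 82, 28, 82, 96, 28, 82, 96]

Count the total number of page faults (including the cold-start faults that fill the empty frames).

82 -> fault, frames {82}
28 -> fault, frames {82,28}
82 -> hit
28 -> hit
82 -> hit
28 -> hit
73 -> fault, frames {82,28,73}
82 -> hit
28 -> hit
82 -> hit
96 -> fault, evict 73, frames {82,28,96}
28 -> hit
82 -> hit
96 -> hit
Page faults: 4.

4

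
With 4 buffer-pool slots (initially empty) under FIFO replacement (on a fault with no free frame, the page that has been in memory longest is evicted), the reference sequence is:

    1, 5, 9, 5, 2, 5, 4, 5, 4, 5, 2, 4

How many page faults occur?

5

1 → miss, frames [1]
5 → miss, frames [1, 5]
9 → miss, frames [1, 5, 9]
5 → hit
2 → miss, frames [1, 5, 9, 2]
5 → hit
4 → miss, evict 1, frames [5, 9, 2, 4]
5 → hit
4 → hit
5 → hit
2 → hit
4 → hit
Page faults: 5.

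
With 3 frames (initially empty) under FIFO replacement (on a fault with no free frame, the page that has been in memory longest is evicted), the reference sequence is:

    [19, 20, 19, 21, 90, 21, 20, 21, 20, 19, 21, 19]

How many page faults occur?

5

19: fault, frames (19)
20: fault, frames (19 20)
19: hit
21: fault, frames (19 20 21)
90: fault, evict 19, frames (20 21 90)
21: hit
20: hit
21: hit
20: hit
19: fault, evict 20, frames (21 90 19)
21: hit
19: hit
Page faults: 5.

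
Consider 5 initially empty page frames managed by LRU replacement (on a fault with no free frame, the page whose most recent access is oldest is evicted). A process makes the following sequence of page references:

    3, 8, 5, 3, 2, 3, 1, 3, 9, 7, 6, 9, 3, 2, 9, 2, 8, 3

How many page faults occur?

10

3 → fault, frames {3}
8 → fault, frames {3,8}
5 → fault, frames {3,8,5}
3 → hit
2 → fault, frames {8,5,3,2}
3 → hit
1 → fault, frames {8,5,2,3,1}
3 → hit
9 → fault, evict 8, frames {5,2,1,3,9}
7 → fault, evict 5, frames {2,1,3,9,7}
6 → fault, evict 2, frames {1,3,9,7,6}
9 → hit
3 → hit
2 → fault, evict 1, frames {7,6,9,3,2}
9 → hit
2 → hit
8 → fault, evict 7, frames {6,3,9,2,8}
3 → hit
Page faults: 10.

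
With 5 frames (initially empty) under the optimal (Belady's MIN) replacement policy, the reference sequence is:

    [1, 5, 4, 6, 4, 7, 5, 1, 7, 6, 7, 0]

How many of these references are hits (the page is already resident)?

6

1: miss, frames [1]
5: miss, frames [1, 5]
4: miss, frames [1, 5, 4]
6: miss, frames [1, 5, 4, 6]
4: hit
7: miss, frames [1, 5, 4, 6, 7]
5: hit
1: hit
7: hit
6: hit
7: hit
0: miss, evict 7, frames [1, 5, 4, 6, 0]
Hits: 6.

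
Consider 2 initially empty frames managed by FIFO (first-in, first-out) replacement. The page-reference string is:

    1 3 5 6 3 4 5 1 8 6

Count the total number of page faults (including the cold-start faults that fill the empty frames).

10

1 → miss, frames [1]
3 → miss, frames [1, 3]
5 → miss, evict 1, frames [3, 5]
6 → miss, evict 3, frames [5, 6]
3 → miss, evict 5, frames [6, 3]
4 → miss, evict 6, frames [3, 4]
5 → miss, evict 3, frames [4, 5]
1 → miss, evict 4, frames [5, 1]
8 → miss, evict 5, frames [1, 8]
6 → miss, evict 1, frames [8, 6]
Page faults: 10.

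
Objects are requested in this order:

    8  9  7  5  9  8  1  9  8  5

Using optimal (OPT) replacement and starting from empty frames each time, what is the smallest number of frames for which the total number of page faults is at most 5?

f=1: 10 faults
f=2: 8 faults
f=3: 6 faults
f=4: 5 faults
f=5: 5 faults
Smallest f with faults ≤ 5 is 4.

4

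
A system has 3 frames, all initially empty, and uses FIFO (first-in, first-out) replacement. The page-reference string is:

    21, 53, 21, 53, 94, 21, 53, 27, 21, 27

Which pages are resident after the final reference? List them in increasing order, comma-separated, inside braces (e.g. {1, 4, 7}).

{21, 27, 94}

21 → miss, frames {21}
53 → miss, frames {21,53}
21 → hit
53 → hit
94 → miss, frames {21,53,94}
21 → hit
53 → hit
27 → miss, evict 21, frames {53,94,27}
21 → miss, evict 53, frames {94,27,21}
27 → hit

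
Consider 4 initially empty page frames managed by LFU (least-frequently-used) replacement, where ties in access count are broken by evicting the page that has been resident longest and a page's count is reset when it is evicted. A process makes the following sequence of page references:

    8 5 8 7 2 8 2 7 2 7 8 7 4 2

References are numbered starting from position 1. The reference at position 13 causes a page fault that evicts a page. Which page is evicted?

5

pos 1: 8: miss, frames {8}
pos 2: 5: miss, frames {8,5}
pos 3: 8: hit
pos 4: 7: miss, frames {8,5,7}
pos 5: 2: miss, frames {8,5,7,2}
pos 6: 8: hit
pos 7: 2: hit
pos 8: 7: hit
pos 9: 2: hit
pos 10: 7: hit
pos 11: 8: hit
pos 12: 7: hit
pos 13: 4: miss, evict 5, frames {8,7,2,4}
At position 13, page 5 is evicted.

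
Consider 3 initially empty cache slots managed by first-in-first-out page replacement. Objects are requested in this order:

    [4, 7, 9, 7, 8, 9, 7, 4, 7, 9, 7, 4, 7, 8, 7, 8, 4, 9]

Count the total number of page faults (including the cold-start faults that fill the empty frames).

4 -> miss, frames {4}
7 -> miss, frames {4,7}
9 -> miss, frames {4,7,9}
7 -> hit
8 -> miss, evict 4, frames {7,9,8}
9 -> hit
7 -> hit
4 -> miss, evict 7, frames {9,8,4}
7 -> miss, evict 9, frames {8,4,7}
9 -> miss, evict 8, frames {4,7,9}
7 -> hit
4 -> hit
7 -> hit
8 -> miss, evict 4, frames {7,9,8}
7 -> hit
8 -> hit
4 -> miss, evict 7, frames {9,8,4}
9 -> hit
Page faults: 9.

9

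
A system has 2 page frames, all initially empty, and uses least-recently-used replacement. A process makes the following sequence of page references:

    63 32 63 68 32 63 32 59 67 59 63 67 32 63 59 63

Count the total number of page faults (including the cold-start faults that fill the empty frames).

12

63: miss, frames [63]
32: miss, frames [63, 32]
63: hit
68: miss, evict 32, frames [63, 68]
32: miss, evict 63, frames [68, 32]
63: miss, evict 68, frames [32, 63]
32: hit
59: miss, evict 63, frames [32, 59]
67: miss, evict 32, frames [59, 67]
59: hit
63: miss, evict 67, frames [59, 63]
67: miss, evict 59, frames [63, 67]
32: miss, evict 63, frames [67, 32]
63: miss, evict 67, frames [32, 63]
59: miss, evict 32, frames [63, 59]
63: hit
Page faults: 12.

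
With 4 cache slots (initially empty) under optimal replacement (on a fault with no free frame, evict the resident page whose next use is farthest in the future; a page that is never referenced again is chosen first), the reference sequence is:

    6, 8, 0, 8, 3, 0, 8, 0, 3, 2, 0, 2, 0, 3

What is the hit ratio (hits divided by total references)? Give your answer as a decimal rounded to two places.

0.64

6: miss, frames [6]
8: miss, frames [6, 8]
0: miss, frames [6, 8, 0]
8: hit
3: miss, frames [6, 8, 0, 3]
0: hit
8: hit
0: hit
3: hit
2: miss, evict 8, frames [6, 0, 3, 2]
0: hit
2: hit
0: hit
3: hit
Hits: 9 of 14 references → 9/14 = 0.6429.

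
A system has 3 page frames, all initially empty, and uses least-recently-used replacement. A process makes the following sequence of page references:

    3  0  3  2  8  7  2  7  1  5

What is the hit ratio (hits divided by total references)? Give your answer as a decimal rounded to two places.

0.30

3 -> miss, frames [3]
0 -> miss, frames [3, 0]
3 -> hit
2 -> miss, frames [0, 3, 2]
8 -> miss, evict 0, frames [3, 2, 8]
7 -> miss, evict 3, frames [2, 8, 7]
2 -> hit
7 -> hit
1 -> miss, evict 8, frames [2, 7, 1]
5 -> miss, evict 2, frames [7, 1, 5]
Hits: 3 of 10 references → 3/10 = 0.3000.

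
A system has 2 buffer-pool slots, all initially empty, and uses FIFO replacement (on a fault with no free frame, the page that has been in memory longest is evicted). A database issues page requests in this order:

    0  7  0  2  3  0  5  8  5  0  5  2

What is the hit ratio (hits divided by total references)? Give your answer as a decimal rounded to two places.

0 -> miss, frames {0}
7 -> miss, frames {0,7}
0 -> hit
2 -> miss, evict 0, frames {7,2}
3 -> miss, evict 7, frames {2,3}
0 -> miss, evict 2, frames {3,0}
5 -> miss, evict 3, frames {0,5}
8 -> miss, evict 0, frames {5,8}
5 -> hit
0 -> miss, evict 5, frames {8,0}
5 -> miss, evict 8, frames {0,5}
2 -> miss, evict 0, frames {5,2}
Hits: 2 of 12 references → 2/12 = 0.1667.

0.17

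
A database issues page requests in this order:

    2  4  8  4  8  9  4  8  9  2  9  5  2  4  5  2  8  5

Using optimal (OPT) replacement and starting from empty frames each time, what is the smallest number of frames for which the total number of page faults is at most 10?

f=1: 18 faults
f=2: 10 faults
f=3: 7 faults
f=4: 5 faults
f=5: 5 faults
Smallest f with faults ≤ 10 is 2.

2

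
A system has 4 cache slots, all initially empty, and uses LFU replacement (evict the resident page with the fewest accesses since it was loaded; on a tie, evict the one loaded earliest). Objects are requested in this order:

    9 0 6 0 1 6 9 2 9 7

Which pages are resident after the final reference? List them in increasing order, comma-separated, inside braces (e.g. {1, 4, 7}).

{0, 6, 7, 9}

9 → miss, frames [9]
0 → miss, frames [9, 0]
6 → miss, frames [9, 0, 6]
0 → hit
1 → miss, frames [9, 0, 6, 1]
6 → hit
9 → hit
2 → miss, evict 1, frames [9, 0, 6, 2]
9 → hit
7 → miss, evict 2, frames [9, 0, 6, 7]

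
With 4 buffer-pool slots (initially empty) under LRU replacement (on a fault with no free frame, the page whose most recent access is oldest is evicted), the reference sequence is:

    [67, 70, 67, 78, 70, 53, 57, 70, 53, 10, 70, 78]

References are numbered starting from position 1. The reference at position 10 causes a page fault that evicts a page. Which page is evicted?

78

pos 1: 67 -> miss, frames {67}
pos 2: 70 -> miss, frames {67,70}
pos 3: 67 -> hit
pos 4: 78 -> miss, frames {70,67,78}
pos 5: 70 -> hit
pos 6: 53 -> miss, frames {67,78,70,53}
pos 7: 57 -> miss, evict 67, frames {78,70,53,57}
pos 8: 70 -> hit
pos 9: 53 -> hit
pos 10: 10 -> miss, evict 78, frames {57,70,53,10}
At position 10, page 78 is evicted.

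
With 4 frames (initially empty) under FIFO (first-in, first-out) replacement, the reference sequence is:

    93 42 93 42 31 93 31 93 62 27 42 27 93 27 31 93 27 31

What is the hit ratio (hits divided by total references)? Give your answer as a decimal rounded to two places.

93 -> fault, frames [93]
42 -> fault, frames [93, 42]
93 -> hit
42 -> hit
31 -> fault, frames [93, 42, 31]
93 -> hit
31 -> hit
93 -> hit
62 -> fault, frames [93, 42, 31, 62]
27 -> fault, evict 93, frames [42, 31, 62, 27]
42 -> hit
27 -> hit
93 -> fault, evict 42, frames [31, 62, 27, 93]
27 -> hit
31 -> hit
93 -> hit
27 -> hit
31 -> hit
Hits: 12 of 18 references → 12/18 = 0.6667.

0.67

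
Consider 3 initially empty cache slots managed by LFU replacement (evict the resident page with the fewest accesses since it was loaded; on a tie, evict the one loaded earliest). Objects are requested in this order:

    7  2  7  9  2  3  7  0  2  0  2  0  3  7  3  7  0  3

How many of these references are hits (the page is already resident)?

7 -> miss, frames [7]
2 -> miss, frames [7, 2]
7 -> hit
9 -> miss, frames [7, 2, 9]
2 -> hit
3 -> miss, evict 9, frames [7, 2, 3]
7 -> hit
0 -> miss, evict 3, frames [7, 2, 0]
2 -> hit
0 -> hit
2 -> hit
0 -> hit
3 -> miss, evict 7, frames [2, 0, 3]
7 -> miss, evict 3, frames [2, 0, 7]
3 -> miss, evict 7, frames [2, 0, 3]
7 -> miss, evict 3, frames [2, 0, 7]
0 -> hit
3 -> miss, evict 7, frames [2, 0, 3]
Hits: 8.

8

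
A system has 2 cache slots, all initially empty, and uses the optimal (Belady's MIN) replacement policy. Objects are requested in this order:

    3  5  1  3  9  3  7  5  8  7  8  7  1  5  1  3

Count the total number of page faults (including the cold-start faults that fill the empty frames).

3: fault, frames (3)
5: fault, frames (3 5)
1: fault, evict 5, frames (3 1)
3: hit
9: fault, evict 1, frames (3 9)
3: hit
7: fault, evict 9, frames (3 7)
5: fault, evict 3, frames (7 5)
8: fault, evict 5, frames (7 8)
7: hit
8: hit
7: hit
1: fault, evict 8, frames (7 1)
5: fault, evict 7, frames (1 5)
1: hit
3: fault, evict 5, frames (1 3)
Page faults: 10.

10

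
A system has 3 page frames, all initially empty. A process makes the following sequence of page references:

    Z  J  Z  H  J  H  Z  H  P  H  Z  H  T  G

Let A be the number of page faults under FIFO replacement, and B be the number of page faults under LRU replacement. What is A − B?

1

Under FIFO: F F . F . . . . F . F . F F → 7 faults.
Under LRU: F F . F . . . . F . . . F F → 6 faults.
A − B = 7 − 6 = 1.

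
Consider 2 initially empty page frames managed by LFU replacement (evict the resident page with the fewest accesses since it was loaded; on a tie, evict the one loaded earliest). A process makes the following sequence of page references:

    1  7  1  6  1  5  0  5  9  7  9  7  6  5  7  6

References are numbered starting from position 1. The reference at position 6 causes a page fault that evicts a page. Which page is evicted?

pos 1: 1: fault, frames {1}
pos 2: 7: fault, frames {1,7}
pos 3: 1: hit
pos 4: 6: fault, evict 7, frames {1,6}
pos 5: 1: hit
pos 6: 5: fault, evict 6, frames {1,5}
At position 6, page 6 is evicted.

6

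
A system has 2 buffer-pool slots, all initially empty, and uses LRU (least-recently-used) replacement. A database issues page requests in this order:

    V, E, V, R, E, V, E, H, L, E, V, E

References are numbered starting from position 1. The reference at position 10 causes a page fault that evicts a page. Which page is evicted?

pos 1: V -> fault, frames (V)
pos 2: E -> fault, frames (V E)
pos 3: V -> hit
pos 4: R -> fault, evict E, frames (V R)
pos 5: E -> fault, evict V, frames (R E)
pos 6: V -> fault, evict R, frames (E V)
pos 7: E -> hit
pos 8: H -> fault, evict V, frames (E H)
pos 9: L -> fault, evict E, frames (H L)
pos 10: E -> fault, evict H, frames (L E)
At position 10, page H is evicted.

H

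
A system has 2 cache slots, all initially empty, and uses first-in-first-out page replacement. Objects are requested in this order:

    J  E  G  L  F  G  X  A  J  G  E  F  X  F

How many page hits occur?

1

J -> miss, frames [J]
E -> miss, frames [J, E]
G -> miss, evict J, frames [E, G]
L -> miss, evict E, frames [G, L]
F -> miss, evict G, frames [L, F]
G -> miss, evict L, frames [F, G]
X -> miss, evict F, frames [G, X]
A -> miss, evict G, frames [X, A]
J -> miss, evict X, frames [A, J]
G -> miss, evict A, frames [J, G]
E -> miss, evict J, frames [G, E]
F -> miss, evict G, frames [E, F]
X -> miss, evict E, frames [F, X]
F -> hit
Hits: 1.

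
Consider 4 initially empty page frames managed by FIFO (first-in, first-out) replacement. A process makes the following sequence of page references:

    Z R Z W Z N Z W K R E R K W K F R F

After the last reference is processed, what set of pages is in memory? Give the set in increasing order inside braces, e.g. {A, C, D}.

{E, F, R, W}

Z: miss, frames {Z}
R: miss, frames {Z,R}
Z: hit
W: miss, frames {Z,R,W}
Z: hit
N: miss, frames {Z,R,W,N}
Z: hit
W: hit
K: miss, evict Z, frames {R,W,N,K}
R: hit
E: miss, evict R, frames {W,N,K,E}
R: miss, evict W, frames {N,K,E,R}
K: hit
W: miss, evict N, frames {K,E,R,W}
K: hit
F: miss, evict K, frames {E,R,W,F}
R: hit
F: hit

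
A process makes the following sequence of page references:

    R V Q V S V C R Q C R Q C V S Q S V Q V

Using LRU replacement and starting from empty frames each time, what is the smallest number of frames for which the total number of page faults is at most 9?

4

f=1: 20 faults
f=2: 16 faults
f=3: 10 faults
f=4: 8 faults
f=5: 5 faults
Smallest f with faults ≤ 9 is 4.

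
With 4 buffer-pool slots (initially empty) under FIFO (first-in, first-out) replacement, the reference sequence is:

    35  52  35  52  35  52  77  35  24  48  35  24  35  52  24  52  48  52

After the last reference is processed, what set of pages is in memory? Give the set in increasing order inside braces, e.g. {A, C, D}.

35: fault, frames {35}
52: fault, frames {35,52}
35: hit
52: hit
35: hit
52: hit
77: fault, frames {35,52,77}
35: hit
24: fault, frames {35,52,77,24}
48: fault, evict 35, frames {52,77,24,48}
35: fault, evict 52, frames {77,24,48,35}
24: hit
35: hit
52: fault, evict 77, frames {24,48,35,52}
24: hit
52: hit
48: hit
52: hit

{24, 35, 48, 52}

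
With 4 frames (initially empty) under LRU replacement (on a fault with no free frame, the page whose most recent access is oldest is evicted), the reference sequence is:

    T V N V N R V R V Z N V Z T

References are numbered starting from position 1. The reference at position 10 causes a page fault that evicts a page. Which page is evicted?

pos 1: T -> fault, frames {T}
pos 2: V -> fault, frames {T,V}
pos 3: N -> fault, frames {T,V,N}
pos 4: V -> hit
pos 5: N -> hit
pos 6: R -> fault, frames {T,V,N,R}
pos 7: V -> hit
pos 8: R -> hit
pos 9: V -> hit
pos 10: Z -> fault, evict T, frames {N,R,V,Z}
At position 10, page T is evicted.

T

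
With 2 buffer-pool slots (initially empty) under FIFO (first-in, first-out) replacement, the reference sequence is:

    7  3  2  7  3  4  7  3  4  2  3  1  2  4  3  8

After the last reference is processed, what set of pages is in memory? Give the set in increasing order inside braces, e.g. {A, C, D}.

{3, 8}

7 -> fault, frames (7)
3 -> fault, frames (7 3)
2 -> fault, evict 7, frames (3 2)
7 -> fault, evict 3, frames (2 7)
3 -> fault, evict 2, frames (7 3)
4 -> fault, evict 7, frames (3 4)
7 -> fault, evict 3, frames (4 7)
3 -> fault, evict 4, frames (7 3)
4 -> fault, evict 7, frames (3 4)
2 -> fault, evict 3, frames (4 2)
3 -> fault, evict 4, frames (2 3)
1 -> fault, evict 2, frames (3 1)
2 -> fault, evict 3, frames (1 2)
4 -> fault, evict 1, frames (2 4)
3 -> fault, evict 2, frames (4 3)
8 -> fault, evict 4, frames (3 8)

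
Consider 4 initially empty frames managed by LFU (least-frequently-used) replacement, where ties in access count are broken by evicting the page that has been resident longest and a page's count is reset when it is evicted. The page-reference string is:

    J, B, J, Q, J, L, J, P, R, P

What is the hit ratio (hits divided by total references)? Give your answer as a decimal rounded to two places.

0.40

J: fault, frames [J]
B: fault, frames [J, B]
J: hit
Q: fault, frames [J, B, Q]
J: hit
L: fault, frames [J, B, Q, L]
J: hit
P: fault, evict B, frames [J, Q, L, P]
R: fault, evict Q, frames [J, L, P, R]
P: hit
Hits: 4 of 10 references → 4/10 = 0.4000.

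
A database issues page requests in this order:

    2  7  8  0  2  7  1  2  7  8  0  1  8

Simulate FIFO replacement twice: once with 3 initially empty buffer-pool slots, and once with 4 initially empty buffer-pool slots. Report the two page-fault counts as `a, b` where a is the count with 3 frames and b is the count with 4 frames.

9, 10

3 frames: F F F F F F F . . F F . . → 9 faults.
4 frames: F F F F . . F F F F F F . → 10 faults.
10 > 9: adding a frame increased faults — Belady's anomaly.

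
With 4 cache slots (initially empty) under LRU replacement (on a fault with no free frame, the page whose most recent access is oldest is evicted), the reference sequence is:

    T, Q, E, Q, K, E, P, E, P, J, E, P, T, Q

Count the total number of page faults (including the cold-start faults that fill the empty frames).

8

T → miss, frames [T]
Q → miss, frames [T, Q]
E → miss, frames [T, Q, E]
Q → hit
K → miss, frames [T, E, Q, K]
E → hit
P → miss, evict T, frames [Q, K, E, P]
E → hit
P → hit
J → miss, evict Q, frames [K, E, P, J]
E → hit
P → hit
T → miss, evict K, frames [J, E, P, T]
Q → miss, evict J, frames [E, P, T, Q]
Page faults: 8.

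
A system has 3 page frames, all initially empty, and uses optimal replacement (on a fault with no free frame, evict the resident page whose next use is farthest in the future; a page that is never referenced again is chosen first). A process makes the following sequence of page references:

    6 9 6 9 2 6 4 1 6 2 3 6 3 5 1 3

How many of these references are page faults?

7

6: fault, frames [6]
9: fault, frames [6, 9]
6: hit
9: hit
2: fault, frames [6, 9, 2]
6: hit
4: fault, evict 9, frames [6, 2, 4]
1: fault, evict 4, frames [6, 2, 1]
6: hit
2: hit
3: fault, evict 2, frames [6, 1, 3]
6: hit
3: hit
5: fault, evict 6, frames [1, 3, 5]
1: hit
3: hit
Page faults: 7.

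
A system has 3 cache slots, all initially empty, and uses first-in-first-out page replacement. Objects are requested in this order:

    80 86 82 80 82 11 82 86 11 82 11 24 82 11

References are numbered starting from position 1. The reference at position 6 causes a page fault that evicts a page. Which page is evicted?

pos 1: 80: fault, frames {80}
pos 2: 86: fault, frames {80,86}
pos 3: 82: fault, frames {80,86,82}
pos 4: 80: hit
pos 5: 82: hit
pos 6: 11: fault, evict 80, frames {86,82,11}
At position 6, page 80 is evicted.

80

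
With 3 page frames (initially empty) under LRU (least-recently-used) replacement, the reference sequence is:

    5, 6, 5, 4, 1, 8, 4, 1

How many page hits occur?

5: fault, frames {5}
6: fault, frames {5,6}
5: hit
4: fault, frames {6,5,4}
1: fault, evict 6, frames {5,4,1}
8: fault, evict 5, frames {4,1,8}
4: hit
1: hit
Hits: 3.

3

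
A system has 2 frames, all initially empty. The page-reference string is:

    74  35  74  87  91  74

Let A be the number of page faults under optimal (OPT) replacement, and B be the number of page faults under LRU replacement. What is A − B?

Under OPT: F F . F F . → 4 faults.
Under LRU: F F . F F F → 5 faults.
A − B = 4 − 5 = -1.

-1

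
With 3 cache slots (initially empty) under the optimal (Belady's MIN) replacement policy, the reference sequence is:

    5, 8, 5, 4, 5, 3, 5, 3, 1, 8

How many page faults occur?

5

5: fault, frames [5]
8: fault, frames [5, 8]
5: hit
4: fault, frames [5, 8, 4]
5: hit
3: fault, evict 4, frames [5, 8, 3]
5: hit
3: hit
1: fault, evict 3, frames [5, 8, 1]
8: hit
Page faults: 5.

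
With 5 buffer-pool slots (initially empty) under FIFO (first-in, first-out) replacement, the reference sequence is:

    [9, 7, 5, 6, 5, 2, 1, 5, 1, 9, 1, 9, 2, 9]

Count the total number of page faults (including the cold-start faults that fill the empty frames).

9 → fault, frames [9]
7 → fault, frames [9, 7]
5 → fault, frames [9, 7, 5]
6 → fault, frames [9, 7, 5, 6]
5 → hit
2 → fault, frames [9, 7, 5, 6, 2]
1 → fault, evict 9, frames [7, 5, 6, 2, 1]
5 → hit
1 → hit
9 → fault, evict 7, frames [5, 6, 2, 1, 9]
1 → hit
9 → hit
2 → hit
9 → hit
Page faults: 7.

7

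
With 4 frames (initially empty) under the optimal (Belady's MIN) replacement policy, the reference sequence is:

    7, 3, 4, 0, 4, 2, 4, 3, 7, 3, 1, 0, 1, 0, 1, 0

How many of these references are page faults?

7

7 → fault, frames (7)
3 → fault, frames (7 3)
4 → fault, frames (7 3 4)
0 → fault, frames (7 3 4 0)
4 → hit
2 → fault, evict 0, frames (7 3 4 2)
4 → hit
3 → hit
7 → hit
3 → hit
1 → fault, evict 2, frames (7 3 4 1)
0 → fault, evict 4, frames (7 3 1 0)
1 → hit
0 → hit
1 → hit
0 → hit
Page faults: 7.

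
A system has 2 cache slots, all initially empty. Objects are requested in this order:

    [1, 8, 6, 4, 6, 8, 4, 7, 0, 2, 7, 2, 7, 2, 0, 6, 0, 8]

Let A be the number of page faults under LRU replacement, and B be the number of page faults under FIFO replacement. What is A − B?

1

Under LRU: F F F F . F F F F F F . . . F F . F → 13 faults.
Under FIFO: F F F F . F . F F F F . . . F F . F → 12 faults.
A − B = 13 − 12 = 1.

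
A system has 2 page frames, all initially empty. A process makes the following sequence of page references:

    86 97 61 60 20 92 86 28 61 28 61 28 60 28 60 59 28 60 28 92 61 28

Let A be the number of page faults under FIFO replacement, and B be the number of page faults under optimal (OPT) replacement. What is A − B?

Under FIFO: F F F F F F F F F . . . F F . F . F F F F F → 17 faults.
Under OPT: F F F F F F . F F . . . F . . F . F . F F . → 13 faults.
A − B = 17 − 13 = 4.

4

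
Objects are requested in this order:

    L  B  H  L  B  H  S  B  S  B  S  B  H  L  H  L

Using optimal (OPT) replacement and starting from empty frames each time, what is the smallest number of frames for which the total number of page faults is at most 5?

3

f=1: 16 faults
f=2: 7 faults
f=3: 5 faults
f=4: 4 faults
Smallest f with faults ≤ 5 is 3.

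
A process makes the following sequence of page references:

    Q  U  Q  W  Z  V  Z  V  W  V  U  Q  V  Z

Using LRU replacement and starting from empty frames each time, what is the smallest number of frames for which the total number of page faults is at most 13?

f=1: 14 faults
f=2: 10 faults
f=3: 8 faults
f=4: 8 faults
f=5: 5 faults
Smallest f with faults ≤ 13 is 2.

2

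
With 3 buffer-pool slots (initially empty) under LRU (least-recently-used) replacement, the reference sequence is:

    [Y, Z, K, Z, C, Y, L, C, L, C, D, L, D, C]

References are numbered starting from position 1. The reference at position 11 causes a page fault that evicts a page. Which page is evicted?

pos 1: Y -> fault, frames {Y}
pos 2: Z -> fault, frames {Y,Z}
pos 3: K -> fault, frames {Y,Z,K}
pos 4: Z -> hit
pos 5: C -> fault, evict Y, frames {K,Z,C}
pos 6: Y -> fault, evict K, frames {Z,C,Y}
pos 7: L -> fault, evict Z, frames {C,Y,L}
pos 8: C -> hit
pos 9: L -> hit
pos 10: C -> hit
pos 11: D -> fault, evict Y, frames {L,C,D}
At position 11, page Y is evicted.

Y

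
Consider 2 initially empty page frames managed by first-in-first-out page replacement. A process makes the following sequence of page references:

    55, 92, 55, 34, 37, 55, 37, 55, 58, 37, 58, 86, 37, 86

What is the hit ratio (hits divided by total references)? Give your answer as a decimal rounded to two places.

55 → miss, frames [55]
92 → miss, frames [55, 92]
55 → hit
34 → miss, evict 55, frames [92, 34]
37 → miss, evict 92, frames [34, 37]
55 → miss, evict 34, frames [37, 55]
37 → hit
55 → hit
58 → miss, evict 37, frames [55, 58]
37 → miss, evict 55, frames [58, 37]
58 → hit
86 → miss, evict 58, frames [37, 86]
37 → hit
86 → hit
Hits: 6 of 14 references → 6/14 = 0.4286.

0.43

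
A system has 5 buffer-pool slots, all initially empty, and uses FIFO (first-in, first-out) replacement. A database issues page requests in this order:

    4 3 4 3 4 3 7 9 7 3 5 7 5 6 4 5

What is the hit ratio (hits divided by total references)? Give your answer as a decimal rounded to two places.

4 -> fault, frames [4]
3 -> fault, frames [4, 3]
4 -> hit
3 -> hit
4 -> hit
3 -> hit
7 -> fault, frames [4, 3, 7]
9 -> fault, frames [4, 3, 7, 9]
7 -> hit
3 -> hit
5 -> fault, frames [4, 3, 7, 9, 5]
7 -> hit
5 -> hit
6 -> fault, evict 4, frames [3, 7, 9, 5, 6]
4 -> fault, evict 3, frames [7, 9, 5, 6, 4]
5 -> hit
Hits: 9 of 16 references → 9/16 = 0.5625.

0.56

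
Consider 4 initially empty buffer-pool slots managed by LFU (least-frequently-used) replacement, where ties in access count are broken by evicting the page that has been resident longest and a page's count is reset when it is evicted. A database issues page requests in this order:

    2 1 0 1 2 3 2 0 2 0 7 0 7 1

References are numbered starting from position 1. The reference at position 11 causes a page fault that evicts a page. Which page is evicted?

pos 1: 2 → fault, frames [2]
pos 2: 1 → fault, frames [2, 1]
pos 3: 0 → fault, frames [2, 1, 0]
pos 4: 1 → hit
pos 5: 2 → hit
pos 6: 3 → fault, frames [2, 1, 0, 3]
pos 7: 2 → hit
pos 8: 0 → hit
pos 9: 2 → hit
pos 10: 0 → hit
pos 11: 7 → fault, evict 3, frames [2, 1, 0, 7]
At position 11, page 3 is evicted.

3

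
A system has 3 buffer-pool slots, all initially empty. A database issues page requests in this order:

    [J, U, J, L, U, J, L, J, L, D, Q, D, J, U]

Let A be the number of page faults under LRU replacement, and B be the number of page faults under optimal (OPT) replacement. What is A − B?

Under LRU: F F . F . . . . . F F . F F → 7 faults.
Under OPT: F F . F . . . . . F F . . F → 6 faults.
A − B = 7 − 6 = 1.

1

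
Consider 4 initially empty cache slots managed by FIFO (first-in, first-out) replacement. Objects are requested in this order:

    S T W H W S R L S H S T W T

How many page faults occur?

S -> miss, frames (S)
T -> miss, frames (S T)
W -> miss, frames (S T W)
H -> miss, frames (S T W H)
W -> hit
S -> hit
R -> miss, evict S, frames (T W H R)
L -> miss, evict T, frames (W H R L)
S -> miss, evict W, frames (H R L S)
H -> hit
S -> hit
T -> miss, evict H, frames (R L S T)
W -> miss, evict R, frames (L S T W)
T -> hit
Page faults: 9.

9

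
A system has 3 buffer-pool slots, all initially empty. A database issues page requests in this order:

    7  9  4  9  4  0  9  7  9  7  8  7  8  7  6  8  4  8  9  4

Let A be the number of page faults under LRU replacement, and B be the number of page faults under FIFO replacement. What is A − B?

Under LRU: F F F . . F . F . . F . . . F . F . F . → 9 faults.
Under FIFO: F F F . . F . F F . F . . . F . F . F . → 10 faults.
A − B = 9 − 10 = -1.

-1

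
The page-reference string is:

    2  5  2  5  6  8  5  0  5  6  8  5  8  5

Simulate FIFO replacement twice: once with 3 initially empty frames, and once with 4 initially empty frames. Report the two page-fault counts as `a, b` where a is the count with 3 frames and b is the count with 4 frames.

3 frames: F F . . F F . F F F F . . . → 8 faults.
4 frames: F F . . F F . F . . . . . . → 5 faults.
5 < 8: adding a frame reduced faults, as is typical.

8, 5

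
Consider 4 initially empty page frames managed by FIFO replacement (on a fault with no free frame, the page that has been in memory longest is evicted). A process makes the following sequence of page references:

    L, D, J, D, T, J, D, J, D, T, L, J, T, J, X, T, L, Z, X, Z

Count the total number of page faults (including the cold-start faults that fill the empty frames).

7

L: miss, frames {L}
D: miss, frames {L,D}
J: miss, frames {L,D,J}
D: hit
T: miss, frames {L,D,J,T}
J: hit
D: hit
J: hit
D: hit
T: hit
L: hit
J: hit
T: hit
J: hit
X: miss, evict L, frames {D,J,T,X}
T: hit
L: miss, evict D, frames {J,T,X,L}
Z: miss, evict J, frames {T,X,L,Z}
X: hit
Z: hit
Page faults: 7.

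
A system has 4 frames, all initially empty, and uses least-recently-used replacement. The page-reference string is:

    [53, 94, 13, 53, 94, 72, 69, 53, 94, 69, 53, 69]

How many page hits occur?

53: fault, frames (53)
94: fault, frames (53 94)
13: fault, frames (53 94 13)
53: hit
94: hit
72: fault, frames (13 53 94 72)
69: fault, evict 13, frames (53 94 72 69)
53: hit
94: hit
69: hit
53: hit
69: hit
Hits: 7.

7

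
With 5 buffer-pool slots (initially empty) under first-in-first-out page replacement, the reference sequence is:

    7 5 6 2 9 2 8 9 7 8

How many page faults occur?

7

7: fault, frames [7]
5: fault, frames [7, 5]
6: fault, frames [7, 5, 6]
2: fault, frames [7, 5, 6, 2]
9: fault, frames [7, 5, 6, 2, 9]
2: hit
8: fault, evict 7, frames [5, 6, 2, 9, 8]
9: hit
7: fault, evict 5, frames [6, 2, 9, 8, 7]
8: hit
Page faults: 7.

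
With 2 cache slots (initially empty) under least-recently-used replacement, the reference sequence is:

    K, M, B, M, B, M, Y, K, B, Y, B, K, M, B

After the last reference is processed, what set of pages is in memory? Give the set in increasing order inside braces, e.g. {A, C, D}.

{B, M}

K: miss, frames {K}
M: miss, frames {K,M}
B: miss, evict K, frames {M,B}
M: hit
B: hit
M: hit
Y: miss, evict B, frames {M,Y}
K: miss, evict M, frames {Y,K}
B: miss, evict Y, frames {K,B}
Y: miss, evict K, frames {B,Y}
B: hit
K: miss, evict Y, frames {B,K}
M: miss, evict B, frames {K,M}
B: miss, evict K, frames {M,B}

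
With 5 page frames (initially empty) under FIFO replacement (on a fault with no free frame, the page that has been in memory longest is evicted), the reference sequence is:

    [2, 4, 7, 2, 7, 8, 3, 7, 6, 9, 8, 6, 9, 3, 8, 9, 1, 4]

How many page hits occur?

9

2 → fault, frames [2]
4 → fault, frames [2, 4]
7 → fault, frames [2, 4, 7]
2 → hit
7 → hit
8 → fault, frames [2, 4, 7, 8]
3 → fault, frames [2, 4, 7, 8, 3]
7 → hit
6 → fault, evict 2, frames [4, 7, 8, 3, 6]
9 → fault, evict 4, frames [7, 8, 3, 6, 9]
8 → hit
6 → hit
9 → hit
3 → hit
8 → hit
9 → hit
1 → fault, evict 7, frames [8, 3, 6, 9, 1]
4 → fault, evict 8, frames [3, 6, 9, 1, 4]
Hits: 9.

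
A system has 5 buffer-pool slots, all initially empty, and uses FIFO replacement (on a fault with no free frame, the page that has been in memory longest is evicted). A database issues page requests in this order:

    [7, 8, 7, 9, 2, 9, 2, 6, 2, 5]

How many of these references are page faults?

7 -> miss, frames {7}
8 -> miss, frames {7,8}
7 -> hit
9 -> miss, frames {7,8,9}
2 -> miss, frames {7,8,9,2}
9 -> hit
2 -> hit
6 -> miss, frames {7,8,9,2,6}
2 -> hit
5 -> miss, evict 7, frames {8,9,2,6,5}
Page faults: 6.

6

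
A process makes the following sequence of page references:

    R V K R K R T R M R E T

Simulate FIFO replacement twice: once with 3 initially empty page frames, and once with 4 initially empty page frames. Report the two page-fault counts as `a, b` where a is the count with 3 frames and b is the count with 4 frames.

3 frames: F F F . . . F F F . F F → 8 faults.
4 frames: F F F . . . F . F F F . → 7 faults.
7 < 8: adding a frame reduced faults, as is typical.

8, 7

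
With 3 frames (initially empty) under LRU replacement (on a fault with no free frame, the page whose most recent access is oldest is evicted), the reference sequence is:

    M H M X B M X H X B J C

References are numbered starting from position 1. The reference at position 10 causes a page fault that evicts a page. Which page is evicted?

pos 1: M -> miss, frames (M)
pos 2: H -> miss, frames (M H)
pos 3: M -> hit
pos 4: X -> miss, frames (H M X)
pos 5: B -> miss, evict H, frames (M X B)
pos 6: M -> hit
pos 7: X -> hit
pos 8: H -> miss, evict B, frames (M X H)
pos 9: X -> hit
pos 10: B -> miss, evict M, frames (H X B)
At position 10, page M is evicted.

M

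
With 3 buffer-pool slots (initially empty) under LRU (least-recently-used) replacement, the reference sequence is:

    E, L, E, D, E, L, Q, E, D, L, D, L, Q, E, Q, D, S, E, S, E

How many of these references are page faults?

11

E -> miss, frames [E]
L -> miss, frames [E, L]
E -> hit
D -> miss, frames [L, E, D]
E -> hit
L -> hit
Q -> miss, evict D, frames [E, L, Q]
E -> hit
D -> miss, evict L, frames [Q, E, D]
L -> miss, evict Q, frames [E, D, L]
D -> hit
L -> hit
Q -> miss, evict E, frames [D, L, Q]
E -> miss, evict D, frames [L, Q, E]
Q -> hit
D -> miss, evict L, frames [E, Q, D]
S -> miss, evict E, frames [Q, D, S]
E -> miss, evict Q, frames [D, S, E]
S -> hit
E -> hit
Page faults: 11.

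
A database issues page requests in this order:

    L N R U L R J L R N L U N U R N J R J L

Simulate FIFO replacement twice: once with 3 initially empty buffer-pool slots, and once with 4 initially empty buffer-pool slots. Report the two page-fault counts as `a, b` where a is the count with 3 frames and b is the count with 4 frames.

14, 8

3 frames: F F F F F . F . F F F F . . F F F . . F → 14 faults.
4 frames: F F F F . . F F . F . . . . F . . . . . → 8 faults.
8 < 14: adding a frame reduced faults, as is typical.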